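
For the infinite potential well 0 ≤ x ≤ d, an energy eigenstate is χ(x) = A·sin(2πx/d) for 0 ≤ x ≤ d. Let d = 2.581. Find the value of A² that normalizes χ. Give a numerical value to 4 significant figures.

Normalization requires ∫|χ|² dx = 1, integrated from 0 to d.
∫|χ|² dx = A²·(d/2).
Setting this equal to 1 gives A² = 1/(d/2).
Plugging in d = 2.581 yields A = 0.88028.

A^2 ≈ 0.7749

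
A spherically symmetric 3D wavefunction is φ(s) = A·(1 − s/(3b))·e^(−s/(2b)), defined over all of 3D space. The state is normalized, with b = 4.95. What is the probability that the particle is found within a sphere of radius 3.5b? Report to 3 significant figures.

With dV = 4πs²ds, the probability is ∫|φ|² dV over s ≤ 3.5b.
The full normalization integral is A²·[8·π·b^3/3] = 1, fixing A².
In terms of u = s/b (A², 4π and the length scale all cancel between numerator and denominator), P = [∫_{0}^{3.5} u^2·(1 - u/3)^2·e^(-u) du] / [∫_{0}^{∞} u^2·(1 - u/3)^2·e^(-u) du].
An antiderivative of u^2·(1 - u/3)^2·e^(-u) is (-u^4 + 2·u^3 - 3·u^2 - 6·u - 6)·e^(-u)/9; evaluating from 0 to 3.5 gives 2/3 - 683·e^(-7/2)/48, while the full integral is 2/3.
Taking the ratio yields P = 0.3555.

P ≈ 0.355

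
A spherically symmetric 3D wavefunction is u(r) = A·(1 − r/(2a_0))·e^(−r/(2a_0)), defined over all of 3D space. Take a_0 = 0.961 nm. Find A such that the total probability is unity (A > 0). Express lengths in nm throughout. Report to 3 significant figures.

The normalization condition is ∫|u|² 4πr² dr = 1 from 0 to ∞.
Recall ∫₀^∞ r^m e^(−r/β) dr = m!·β^(m+1), carrying out the integral gives A² · 8·π·a_0^3.
So A² = (8·π·a_0^3)^(−1).
Substituting a_0 = 0.961 gives A² = 0.04483, so A = 0.2117.

A ≈ 0.212 nm^(-3/2)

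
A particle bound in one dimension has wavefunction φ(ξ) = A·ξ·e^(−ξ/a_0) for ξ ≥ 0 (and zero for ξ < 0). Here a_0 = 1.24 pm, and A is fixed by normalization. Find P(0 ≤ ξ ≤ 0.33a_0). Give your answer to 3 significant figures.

P = ∫_{0}^{0.33a_0} |φ(ξ)|² dξ.
Since A² = 1/(a_0^3/4), this is the region integral divided by the full normalization integral.
In terms of u = ξ/a_0 (A² and the length scale cancel between numerator and denominator), P = [∫_{0}^{0.33} u^2·e^(-2·u) du] / [∫_{0}^{∞} u^2·e^(-2·u) du].
Using ∫ u^2·e^(-2·u) du = -(2·u^2 + 2·u + 1)·e^(-2·u)/4, the numerator is ≈ 0.0073641 and the denominator is 1/4.
This works out to P = 0.02946.

P ≈ 0.0295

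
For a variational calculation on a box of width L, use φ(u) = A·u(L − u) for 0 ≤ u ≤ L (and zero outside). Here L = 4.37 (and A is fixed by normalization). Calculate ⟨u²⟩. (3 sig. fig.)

⟨u²⟩ = ∫ u^2 |φ|² du over the full domain.
Expanding the polynomial and integrating term by term, the ratio of the moment integral to the normalization integral gives ⟨u²⟩ = 2·L^2/7.
With L = 4.37, ⟨u^2⟩ = 5.456.

⟨u^2⟩ ≈ 5.46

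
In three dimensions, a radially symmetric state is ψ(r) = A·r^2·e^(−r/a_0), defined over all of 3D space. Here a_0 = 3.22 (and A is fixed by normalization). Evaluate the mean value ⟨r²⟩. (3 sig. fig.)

⟨r^2⟩ ≈ 145

⟨r²⟩ = ∫ r^2 |ψ|² 4πr² dr over the full domain.
The ratio of the moment integral to the normalization integral gives ⟨r²⟩ = 14·a_0^2.
With a_0 = 3.22, ⟨r^2⟩ = 145.2.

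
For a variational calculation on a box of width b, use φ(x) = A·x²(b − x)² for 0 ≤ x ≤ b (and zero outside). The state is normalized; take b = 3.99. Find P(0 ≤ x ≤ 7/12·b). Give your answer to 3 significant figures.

The probability is P = ∫ |φ|² dx over [0, 7/12·b].
With A² fixed by ∫|φ|² = 1, i.e. A² = (b^9/630)^(−1), substitute and integrate.
In terms of u = x/b (A² and the length scale cancel between numerator and denominator), P = [∫_{0}^{7/12} u^4·(1 - u)^4 du] / [∫_{0}^{1} u^4·(1 - u)^4 du].
An antiderivative of u^4·(1 - u)^4 is u^5·(70·u^4 - 315·u^3 + 540·u^2 - 420·u + 126)/630; evaluating from 0 to 7/12 gives ≈ 0.0011074, while the full integral is 1/630.
The result is P = 0.6977.

P ≈ 0.698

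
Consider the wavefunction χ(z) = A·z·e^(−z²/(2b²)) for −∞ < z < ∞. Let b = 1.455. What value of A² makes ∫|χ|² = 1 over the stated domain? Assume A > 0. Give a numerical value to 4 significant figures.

A^2 ≈ 0.3663

The normalization condition is ∫|χ|² dz = 1 from −∞ to ∞.
The integral (without the A² prefactor) comes out to √(π)·b^3/2.
Setting this equal to 1 gives A² = 1/(√(π)·b^3/2).
Substituting b = 1.455 gives A² = 0.36632, so A = 0.60525.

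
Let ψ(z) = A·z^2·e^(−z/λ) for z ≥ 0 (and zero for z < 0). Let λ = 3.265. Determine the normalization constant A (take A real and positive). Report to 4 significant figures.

A ≈ 0.05995

The normalization condition is ∫|ψ|² dz = 1 from 0 to ∞.
Using ∫₀^∞ zⁿ e^(−αz) dz = n!/αⁿ⁺¹, with ψ = A·z^2·e^(−z/λ), the integral evaluates to A²·[3·λ^5/4].
Hence A² = 1/[3·λ^5/4].
Substituting λ = 3.265 gives A² = 0.0035935, so A = 0.059946.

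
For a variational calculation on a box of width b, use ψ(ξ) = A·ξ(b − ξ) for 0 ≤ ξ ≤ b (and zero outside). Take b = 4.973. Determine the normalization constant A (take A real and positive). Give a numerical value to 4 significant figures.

A ≈ 0.09931

Require ∫ |ψ|² dξ = 1 over the whole domain.
Expanding the polynomial and integrating term by term, with ψ = A·ξ(b − ξ), the integral evaluates to A²·[b^5/30].
Hence A² = 1/[b^5/30].
Plugging in b = 4.973 yields A = 0.099315.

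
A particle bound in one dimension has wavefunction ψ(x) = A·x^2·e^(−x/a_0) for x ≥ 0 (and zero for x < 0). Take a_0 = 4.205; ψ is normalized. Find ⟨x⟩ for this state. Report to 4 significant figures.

By definition ⟨x⟩ = ∫ x |ψ(x)|² dx.
With ∫₀^∞ x^5 e^(−αx) dx = 5!/α^6, the ratio of the moment integral to the normalization integral gives ⟨x⟩ = 5·a_0/2.
With a_0 = 4.205, ⟨x⟩ = 10.513.

⟨x⟩ ≈ 10.51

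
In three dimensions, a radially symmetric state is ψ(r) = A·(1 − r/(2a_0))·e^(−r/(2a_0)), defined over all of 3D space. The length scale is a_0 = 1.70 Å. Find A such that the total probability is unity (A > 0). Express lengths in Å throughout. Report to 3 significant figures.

A ≈ 0.0900 Å^(-3/2)

Require ∫ |ψ|² 4πr² dr = 1 over the whole domain.
In 3D with spherical symmetry the volume element is 4πr² dr.
The integral (without the A² prefactor) comes out to 8·π·a_0^3.
Setting this equal to 1 gives A² = 1/(8·π·a_0^3).
With a_0 = 1.70: A² = 0.008099 and A = 0.08999.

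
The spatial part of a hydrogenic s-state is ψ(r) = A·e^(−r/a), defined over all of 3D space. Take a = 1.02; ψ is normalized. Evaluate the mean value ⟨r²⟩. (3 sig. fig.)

⟨r^2⟩ ≈ 3.12

⟨r²⟩ = ∫ r^2 |ψ|² 4πr² dr over the full domain.
Evaluating both integrals, ⟨r²⟩ = 3·a^2.
With a = 1.02, ⟨r^2⟩ = 3.121.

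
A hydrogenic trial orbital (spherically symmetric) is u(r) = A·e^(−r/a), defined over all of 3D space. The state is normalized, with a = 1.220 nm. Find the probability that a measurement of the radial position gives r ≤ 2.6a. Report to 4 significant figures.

P ≈ 0.8912

Integrate the radial probability density 4πr²|u|² over r ≤ 2.6a.
Normalization gives A² = 1/(π·a^3).
Substituting t = r/a, A², 4π and the length scale all cancel in the ratio: P = ∫_{0}^{2.6} t^2·e^(-2·t) dt / ∫_{0}^{∞} t^2·e^(-2·t) dt.
An antiderivative of t^2·e^(-2·t) is -(2·t^2 + 2·t + 1)·e^(-2·t)/4; evaluating from 0 to 2.6 gives 1/4 - 493·e^(-26/5)/100, while the full integral is 1/4.
This evaluates to P = 0.89121.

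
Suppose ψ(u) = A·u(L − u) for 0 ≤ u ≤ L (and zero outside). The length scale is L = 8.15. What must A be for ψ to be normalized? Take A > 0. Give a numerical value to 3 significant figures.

A ≈ 0.0289

Require ∫ |ψ|² du = 1 over the whole domain.
Expanding the polynomial and integrating term by term, ∫|ψ|² du = A²·(L^5/30).
So A² = (L^5/30)^(−1).
With L = 8.15: A² = 0.0008343 and A = 0.02888.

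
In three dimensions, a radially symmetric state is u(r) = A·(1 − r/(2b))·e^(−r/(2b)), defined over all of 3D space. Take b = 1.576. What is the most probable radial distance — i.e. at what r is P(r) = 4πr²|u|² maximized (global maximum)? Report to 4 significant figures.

Set d/dr [P(r) = 4πr²|u|²] = 0 and solve for r > 0.
This gives r = b·(√(5) + 3).
With b = 1.576, the most probable radial distance is 8.2520.

r ≈ 8.252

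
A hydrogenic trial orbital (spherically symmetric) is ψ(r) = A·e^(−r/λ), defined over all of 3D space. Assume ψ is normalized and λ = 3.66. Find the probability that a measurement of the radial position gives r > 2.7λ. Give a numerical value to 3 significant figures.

P ≈ 0.0948

P = ∫ |ψ|² 4πr² dr over r > 2.7λ.
The full normalization integral is A²·[π·λ^3] = 1, fixing A².
Substituting u = r/λ, A², 4π and the length scale all cancel in the ratio: P = ∫_{2.7}^{∞} u^2·e^(-2·u) du / ∫_{0}^{∞} u^2·e^(-2·u) du.
Using ∫ u^2·e^(-2·u) du = -(2·u^2 + 2·u + 1)·e^(-2·u)/4, the numerator is 1049·e^(-27/5)/200 and the denominator is 1/4.
The region integral divided by the full integral gives P = 0.09476.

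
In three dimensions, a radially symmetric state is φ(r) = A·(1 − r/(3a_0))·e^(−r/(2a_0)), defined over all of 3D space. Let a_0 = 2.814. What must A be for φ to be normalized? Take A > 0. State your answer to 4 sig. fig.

A ≈ 0.07319

Normalization requires ∫|φ|² 4πr² dr = 1, integrated from 0 to ∞.
(Spherical symmetry: dV = 4πr² dr.)
Using ∫₀^∞ rⁿ e^(−αr) dr = n!/αⁿ⁺¹, the integral (without the A² prefactor) comes out to 8·π·a_0^3/3.
Setting this equal to 1 gives A² = 1/(8·π·a_0^3/3).
Substituting a_0 = 2.814 gives A² = 0.0053568, so A = 0.073190.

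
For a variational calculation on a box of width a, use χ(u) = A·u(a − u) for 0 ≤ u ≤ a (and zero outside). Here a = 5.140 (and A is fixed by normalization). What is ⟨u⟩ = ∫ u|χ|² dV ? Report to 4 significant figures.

⟨u⟩ ≈ 2.570

⟨u⟩ = ∫ u |χ|² du over the full domain.
Expanding the polynomial and integrating term by term, the ratio of the moment integral to the normalization integral gives ⟨u⟩ = a/2.
With a = 5.140, ⟨u⟩ = 2.5700.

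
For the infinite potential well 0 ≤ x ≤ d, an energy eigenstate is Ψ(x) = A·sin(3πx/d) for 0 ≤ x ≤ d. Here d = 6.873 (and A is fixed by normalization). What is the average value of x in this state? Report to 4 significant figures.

⟨x⟩ ≈ 3.437

The expectation value is the |Ψ|²-weighted average of x: ∫ x|Ψ|² dx.
Since the A² factors cancel between numerator and denominator, ⟨x⟩ = d/2.
Putting d = 6.873 gives 3.4365.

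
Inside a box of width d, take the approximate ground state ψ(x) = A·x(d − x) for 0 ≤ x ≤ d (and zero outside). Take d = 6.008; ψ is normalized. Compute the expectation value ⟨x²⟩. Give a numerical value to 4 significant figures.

⟨x^2⟩ ≈ 10.31

By definition ⟨x²⟩ = ∫ x^2 |ψ(x)|² dx.
Expanding the polynomial and integrating term by term, since the A² factors cancel between numerator and denominator, ⟨x²⟩ = 2·d^2/7.
Putting d = 6.008 gives 10.313.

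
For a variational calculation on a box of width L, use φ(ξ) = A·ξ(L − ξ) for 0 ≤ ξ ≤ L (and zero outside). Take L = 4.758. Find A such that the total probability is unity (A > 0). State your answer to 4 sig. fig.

A ≈ 0.1109

Require ∫ |φ|² dξ = 1 over the whole domain.
Expanding the polynomial and integrating term by term, with φ = A·ξ(L − ξ), the integral evaluates to A²·[L^5/30].
Hence A² = 1/[L^5/30].
With L = 4.758: A² = 0.012303 and A = 0.11092.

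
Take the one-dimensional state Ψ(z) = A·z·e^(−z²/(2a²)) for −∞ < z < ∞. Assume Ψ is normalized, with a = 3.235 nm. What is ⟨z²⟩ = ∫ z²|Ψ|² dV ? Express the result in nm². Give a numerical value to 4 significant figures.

⟨z^2⟩ ≈ 15.70 nm^2

The expectation value is the |Ψ|²-weighted average of z^2: ∫ z^2|Ψ|² dz.
Since the A² factors cancel between numerator and denominator, ⟨z²⟩ = 3·a^2/2.
With a = 3.235, ⟨z^2⟩ = 15.698.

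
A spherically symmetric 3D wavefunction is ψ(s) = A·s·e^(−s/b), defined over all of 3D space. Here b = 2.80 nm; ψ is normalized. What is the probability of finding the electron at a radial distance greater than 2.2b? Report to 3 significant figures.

P ≈ 0.551

P = ∫ |ψ|² 4πs² ds over s > 2.2b.
A² is fixed by ∫₀^∞ 4πs²|ψ|² ds = 1, i.e. A² = (3·π·b^5)^(−1).
In terms of u = s/b (A², 4π and the length scale all cancel between numerator and denominator), P = [∫_{2.2}^{∞} u^4·e^(-2·u) du] / [∫_{0}^{∞} u^4·e^(-2·u) du].
With ∫ u^4·e^(-2·u) du = -(u^4/2 + u^3 + 3·u^2/2 + 3·u/2 + 3/4)·e^(-2·u) + C, the region integral is ≈ 0.41339 and the full one is 3/4.
This evaluates to P = 0.5512.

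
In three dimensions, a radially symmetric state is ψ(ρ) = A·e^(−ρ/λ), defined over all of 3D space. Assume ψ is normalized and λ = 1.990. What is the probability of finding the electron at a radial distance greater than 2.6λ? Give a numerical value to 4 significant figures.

P ≈ 0.1088

Integrate the radial probability density 4πρ²|ψ|² over ρ > 2.6λ.
A² is fixed by ∫₀^∞ 4πρ²|ψ|² dρ = 1, i.e. A² = (π·λ^3)^(−1).
In terms of u = ρ/λ (A², 4π and the length scale all cancel between numerator and denominator), P = [∫_{2.6}^{∞} u^2·e^(-2·u) du] / [∫_{0}^{∞} u^2·e^(-2·u) du].
Using ∫ u^2·e^(-2·u) du = -(2·u^2 + 2·u + 1)·e^(-2·u)/4, the numerator is 493·e^(-26/5)/100 and the denominator is 1/4.
Taking the ratio yields P = 0.10879.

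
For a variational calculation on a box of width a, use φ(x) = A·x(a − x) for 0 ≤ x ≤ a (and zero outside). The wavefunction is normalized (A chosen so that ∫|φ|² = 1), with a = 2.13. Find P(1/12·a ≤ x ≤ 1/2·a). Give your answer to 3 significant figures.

|φ|² is the probability density, so P = ∫_{1/12·a}^{1/2·a} |φ|² dx.
The normalization integral ∫|φ|²dx over the whole domain equals a^5/30·A², and A² cancels in the ratio.
Let u = x/a; then A² and the length scale cancel, so P = ∫_{1/12}^{1/2} u^2·(1 - u)^2 du ÷ ∫_{0}^{1} u^2·(1 - u)^2 du.
Using ∫ u^2·(1 - u)^2 du = u^3·(6·u^2 - 15·u + 10)/30, the numerator is ≈ 0.016497 and the denominator is 1/30.
The result is P = 0.4949.

P ≈ 0.495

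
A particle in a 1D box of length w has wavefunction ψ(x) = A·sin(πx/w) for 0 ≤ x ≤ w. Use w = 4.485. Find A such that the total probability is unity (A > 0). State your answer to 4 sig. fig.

Require ∫ |ψ|² dx = 1 over the whole domain.
With ψ = A·sin(πx/w), the integral evaluates to A²·[w/2].
So A² = (w/2)^(−1).
Substituting w = 4.485 gives A² = 0.44593, so A = 0.66778.

A ≈ 0.6678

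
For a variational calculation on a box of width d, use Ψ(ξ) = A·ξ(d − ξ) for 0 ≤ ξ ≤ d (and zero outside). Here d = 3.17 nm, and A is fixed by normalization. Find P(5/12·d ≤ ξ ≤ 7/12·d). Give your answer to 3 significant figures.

P ≈ 0.307

The probability is P = ∫ |Ψ|² dξ over [5/12·d, 7/12·d].
Since A² = 1/(d^5/30), this is the region integral divided by the full normalization integral.
Let u = ξ/d; then A² and the length scale cancel, so P = ∫_{5/12}^{7/12} u^2·(1 - u)^2 du ÷ ∫_{0}^{1} u^2·(1 - u)^2 du.
With ∫ u^2·(1 - u)^2 du = u^3·(6·u^2 - 15·u + 10)/30 + C, the region integral is ≈ 0.010225 and the full one is 1/30.
This works out to P = 0.3068.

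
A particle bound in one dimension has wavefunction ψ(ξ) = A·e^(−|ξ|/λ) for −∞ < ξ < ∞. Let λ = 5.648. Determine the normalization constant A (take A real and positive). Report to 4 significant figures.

Require ∫ |ψ|² dξ = 1 over the whole domain.
Recall ∫₀^∞ ξ^m e^(−ξ/β) dξ = m!·β^(m+1), carrying out the integral gives A² · λ.
So A² = (λ)^(−1).
Substituting λ = 5.648 gives A² = 0.17705, so A = 0.42078.

A ≈ 0.4208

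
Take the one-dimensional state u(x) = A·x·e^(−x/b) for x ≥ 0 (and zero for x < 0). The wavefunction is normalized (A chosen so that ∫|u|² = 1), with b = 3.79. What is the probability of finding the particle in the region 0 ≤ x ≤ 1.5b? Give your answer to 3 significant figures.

|u|² is the probability density, so P = ∫_{0}^{1.5b} |u|² dx.
With A² fixed by ∫|u|² = 1, i.e. A² = (b^3/4)^(−1), substitute and integrate.
Let t = x/b; then A² and the length scale cancel, so P = ∫_{0}^{1.5} t^2·e^(-2·t) dt ÷ ∫_{0}^{∞} t^2·e^(-2·t) dt.
An antiderivative of t^2·e^(-2·t) is -(2·t^2 + 2·t + 1)·e^(-2·t)/4; evaluating from 0 to 1.5 gives 1/4 - 17·e^(-3)/8, while the full integral is 1/4.
This works out to P = 0.5768.

P ≈ 0.577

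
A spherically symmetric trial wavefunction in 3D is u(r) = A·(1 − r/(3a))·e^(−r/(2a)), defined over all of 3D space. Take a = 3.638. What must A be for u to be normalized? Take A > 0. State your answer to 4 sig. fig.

Require ∫ |u|² 4πr² dr = 1 over the whole domain.
In 3D with spherical symmetry the volume element is 4πr² dr.
The integral (without the A² prefactor) comes out to 8·π·a^3/3.
Plugging in a = 3.638 yields A = 0.049791.

A ≈ 0.04979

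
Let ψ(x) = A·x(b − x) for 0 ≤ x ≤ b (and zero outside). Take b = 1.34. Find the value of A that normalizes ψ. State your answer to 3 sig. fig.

A ≈ 2.64

Require ∫ |ψ|² dx = 1 over the whole domain.
∫|ψ|² dx = A²·(b^5/30).
Hence A² = 1/[b^5/30].
Plugging in b = 1.34 yields A = 2.635.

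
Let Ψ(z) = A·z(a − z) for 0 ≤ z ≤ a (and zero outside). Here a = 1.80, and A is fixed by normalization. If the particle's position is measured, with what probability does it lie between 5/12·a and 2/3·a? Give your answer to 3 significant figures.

The probability is P = ∫ |Ψ|² dz over [5/12·a, 2/3·a].
The normalization integral ∫|Ψ|²dz over the whole domain equals a^5/30·A², and A² cancels in the ratio.
In terms of u = z/a (A² and the length scale cancel between numerator and denominator), P = [∫_{5/12}^{2/3} u^2·(1 - u)^2 du] / [∫_{0}^{1} u^2·(1 - u)^2 du].
Using ∫ u^2·(1 - u)^2 du = u^3·(6·u^2 - 15·u + 10)/30, the numerator is ≈ 0.014783 and the denominator is 1/30.
This works out to P = 0.4435.

P ≈ 0.444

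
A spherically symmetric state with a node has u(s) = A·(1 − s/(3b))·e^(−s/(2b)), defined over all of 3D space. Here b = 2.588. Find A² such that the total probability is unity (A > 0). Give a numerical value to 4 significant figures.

Require ∫ |u|² 4πs² ds = 1 over the whole domain.
The angular integral contributes 4π, leaving ∫₀^∞ s²|u|² ds.
Recall ∫₀^∞ s^m e^(−s/β) ds = m!·β^(m+1), carrying out the integral gives A² · 8·π·b^3/3.
Plugging in b = 2.588 yields A = 0.082984.

A^2 ≈ 0.006886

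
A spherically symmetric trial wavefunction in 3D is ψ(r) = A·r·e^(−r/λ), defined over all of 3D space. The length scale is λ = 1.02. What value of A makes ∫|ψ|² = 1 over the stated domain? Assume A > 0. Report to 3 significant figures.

Require ∫ |ψ|² 4πr² dr = 1 over the whole domain.
The angular integral contributes 4π, leaving ∫₀^∞ r²|ψ|² dr.
With ∫₀^∞ r^4 e^(−αr) dr = 4!/α^5, with ψ = A·r·e^(−r/λ), the integral evaluates to A²·[3·π·λ^5].
Setting this equal to 1 gives A² = 1/(3·π·λ^5).
With λ = 1.02: A² = 0.09610 and A = 0.3100.

A ≈ 0.310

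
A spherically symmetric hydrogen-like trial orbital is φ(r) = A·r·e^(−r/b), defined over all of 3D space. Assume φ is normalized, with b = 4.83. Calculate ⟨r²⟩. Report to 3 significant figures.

The expectation value is the |φ|²-weighted average of r^2: ∫ r^2|φ|² 4πr² dr.
Since the A² factors cancel between numerator and denominator, ⟨r²⟩ = 15·b^2/2.
With b = 4.83, ⟨r^2⟩ = 175.0.

⟨r^2⟩ ≈ 175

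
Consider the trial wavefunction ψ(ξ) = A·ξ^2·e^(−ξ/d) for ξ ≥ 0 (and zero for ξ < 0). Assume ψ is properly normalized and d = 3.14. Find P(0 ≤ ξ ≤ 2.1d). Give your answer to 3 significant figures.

P = ∫_{0}^{2.1d} |ψ(ξ)|² dξ.
Since A² = 1/(3·d^5/4), this is the region integral divided by the full normalization integral.
In terms of u = ξ/d (A² and the length scale cancel between numerator and denominator), P = [∫_{0}^{2.1} u^4·e^(-2·u) du] / [∫_{0}^{∞} u^4·e^(-2·u) du].
With ∫ u^4·e^(-2·u) du = -(u^4/2 + u^3 + 3·u^2/2 + 3·u/2 + 3/4)·e^(-2·u) + C, the region integral is ≈ 0.30763 and the full one is 3/4.
Taking the ratio, P = 0.4102.

P ≈ 0.410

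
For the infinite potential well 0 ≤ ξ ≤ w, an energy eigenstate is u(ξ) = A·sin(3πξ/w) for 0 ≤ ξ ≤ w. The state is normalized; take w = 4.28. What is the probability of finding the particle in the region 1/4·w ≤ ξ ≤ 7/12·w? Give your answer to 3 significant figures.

P ≈ 0.333

The probability is P = ∫ |u|² dξ over [1/4·w, 7/12·w].
Since A² = 1/(w/2), this is the region integral divided by the full normalization integral.
In terms of t = ξ/w (A² and the length scale cancel between numerator and denominator), P = [∫_{1/4}^{7/12} sin(3·π·t)^2 dt] / [∫_{0}^{1} sin(3·π·t)^2 dt].
With ∫ sin(3·π·t)^2 dt = t/2 - sin(6·π·t)/(12·π) + C, the region integral is 1/6 and the full one is 1/2.
Evaluating gives P = 1/3.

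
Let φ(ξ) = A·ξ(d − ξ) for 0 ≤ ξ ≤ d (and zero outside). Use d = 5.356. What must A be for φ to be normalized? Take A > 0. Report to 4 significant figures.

Normalization requires ∫|φ|² dξ = 1, integrated from 0 to d.
The integral (without the A² prefactor) comes out to d^5/30.
Hence A² = 1/[d^5/30].
With d = 5.356: A² = 0.0068064 and A = 0.082501.

A ≈ 0.08250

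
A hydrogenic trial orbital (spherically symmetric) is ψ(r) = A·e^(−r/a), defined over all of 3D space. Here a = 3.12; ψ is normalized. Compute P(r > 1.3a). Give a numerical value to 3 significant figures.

P ≈ 0.518

Integrate the radial probability density 4πr²|ψ|² over r > 1.3a.
The full normalization integral is A²·[π·a^3] = 1, fixing A².
Let u = r/a; then A², 4π and the length scale all cancel, so P = ∫_{1.3}^{∞} u^2·e^(-2·u) du ÷ ∫_{0}^{∞} u^2·e^(-2·u) du.
An antiderivative of u^2·e^(-2·u) is -(2·u^2 + 2·u + 1)·e^(-2·u)/4; evaluating from 1.3 to ∞ gives 349·e^(-13/5)/200, while the full integral is 1/4.
Taking the ratio yields P = 0.5184.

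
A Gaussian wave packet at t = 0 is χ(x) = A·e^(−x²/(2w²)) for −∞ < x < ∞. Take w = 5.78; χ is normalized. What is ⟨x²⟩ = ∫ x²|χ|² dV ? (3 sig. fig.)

⟨x^2⟩ ≈ 16.7

The expectation value is the |χ|²-weighted average of x^2: ∫ x^2|χ|² dx.
Evaluating both integrals, ⟨x²⟩ = w^2/2.
Putting w = 5.78 gives 16.70.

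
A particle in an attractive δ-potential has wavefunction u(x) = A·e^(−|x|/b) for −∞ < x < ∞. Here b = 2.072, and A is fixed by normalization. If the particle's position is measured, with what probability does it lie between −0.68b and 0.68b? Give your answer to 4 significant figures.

The probability is P = ∫ |u|² dx over [−0.68b, 0.68b].
The normalization integral ∫|u|²dx over the whole domain equals b·A², and A² cancels in the ratio.
By symmetry take twice the x ≥ 0 contribution in numerator and denominator; the 2's cancel. Substituting t = x/b, A² and the length scale cancel in the ratio: P = ∫_{0}^{0.68} e^(-2·t) dt / ∫_{0}^{∞} e^(-2·t) dt.
With ∫ e^(-2·t) dt = -e^(-2·t)/2 + C, the region integral is 1/2 - e^(-34/25)/2 and the full one is 1/2.
The result is P = 0.74334.

P ≈ 0.7433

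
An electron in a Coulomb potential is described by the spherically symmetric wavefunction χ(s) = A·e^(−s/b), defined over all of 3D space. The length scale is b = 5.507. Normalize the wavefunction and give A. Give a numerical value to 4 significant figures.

We need A² ∫|f|² 4πs² ds = 1, taking the integral from 0 to ∞.
In 3D with spherical symmetry the volume element is 4πs² ds.
Recall ∫₀^∞ s^m e^(−s/β) ds = m!·β^(m+1), carrying out the integral gives A² · π·b^3.
Hence A² = 1/[π·b^3].
Substituting b = 5.507 gives A² = 0.0019059, so A = 0.043657.

A ≈ 0.04366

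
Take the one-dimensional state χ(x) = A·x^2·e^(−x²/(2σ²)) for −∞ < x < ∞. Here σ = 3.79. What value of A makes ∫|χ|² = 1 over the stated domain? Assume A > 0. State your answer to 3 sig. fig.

Normalization requires ∫|χ|² dx = 1, integrated from −∞ to ∞.
Using the Gaussian integral ∫_{−∞}^{∞} e^(−αx²) dx = √(π/α), with χ = A·x^2·e^(−x²/(2σ²)), the integral evaluates to A²·[3·√(π)·σ^5/4].
With σ = 3.79: A² = 0.0009620 and A = 0.03102.

A ≈ 0.0310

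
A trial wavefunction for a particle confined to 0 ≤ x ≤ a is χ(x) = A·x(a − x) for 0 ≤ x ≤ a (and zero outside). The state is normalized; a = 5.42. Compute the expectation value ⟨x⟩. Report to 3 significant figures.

The expectation value is the |χ|²-weighted average of x: ∫ x|χ|² dx.
Expanding the polynomial and integrating term by term, evaluating both integrals, ⟨x⟩ = a/2.
Putting a = 5.42 gives 2.710.

⟨x⟩ ≈ 2.71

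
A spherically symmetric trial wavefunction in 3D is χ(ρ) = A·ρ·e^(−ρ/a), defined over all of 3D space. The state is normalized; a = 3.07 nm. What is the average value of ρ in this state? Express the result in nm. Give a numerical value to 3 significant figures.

By definition ⟨ρ⟩ = ∫ ρ |χ(ρ)|² 4πρ² dρ.
Recall ∫₀^∞ ρ^m e^(−ρ/β) dρ = m!·β^(m+1), evaluating both integrals, ⟨ρ⟩ = 5·a/2.
Putting a = 3.07 gives 7.675.

⟨ρ⟩ ≈ 7.68 nm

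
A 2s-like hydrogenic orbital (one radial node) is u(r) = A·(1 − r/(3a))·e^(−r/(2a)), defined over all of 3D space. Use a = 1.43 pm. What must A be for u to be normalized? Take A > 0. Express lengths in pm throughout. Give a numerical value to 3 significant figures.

The normalization condition is ∫|u|² 4πr² dr = 1 from 0 to ∞.
In 3D with spherical symmetry the volume element is 4πr² dr.
The integral (without the A² prefactor) comes out to 8·π·a^3/3.
Setting this equal to 1 gives A² = 1/(8·π·a^3/3).
Plugging in a = 1.43 yields A = 0.2020.

A ≈ 0.202 pm^(-3/2)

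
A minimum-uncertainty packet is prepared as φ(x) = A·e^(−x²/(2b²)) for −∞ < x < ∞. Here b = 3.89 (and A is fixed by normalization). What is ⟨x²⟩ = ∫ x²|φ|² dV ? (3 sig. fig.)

⟨x^2⟩ ≈ 7.57

By definition ⟨x²⟩ = ∫ x^2 |φ(x)|² dx.
The ratio of the moment integral to the normalization integral gives ⟨x²⟩ = b^2/2.
Putting b = 3.89 gives 7.566.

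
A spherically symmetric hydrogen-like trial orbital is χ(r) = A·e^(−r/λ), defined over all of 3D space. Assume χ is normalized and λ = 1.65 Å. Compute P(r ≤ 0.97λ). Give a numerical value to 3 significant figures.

Integrate the radial probability density 4πr²|χ|² over r ≤ 0.97λ.
A² is fixed by ∫₀^∞ 4πr²|χ|² dr = 1, i.e. A² = (π·λ^3)^(−1).
In terms of u = r/λ (A², 4π and the length scale all cancel between numerator and denominator), P = [∫_{0}^{0.97} u^2·e^(-2·u) du] / [∫_{0}^{∞} u^2·e^(-2·u) du].
An antiderivative of u^2·e^(-2·u) is -(2·u^2 + 2·u + 1)·e^(-2·u)/4; evaluating from 0 to 0.97 gives ≈ 0.076772, while the full integral is 1/4.
Taking the ratio yields P = 0.3071.

P ≈ 0.307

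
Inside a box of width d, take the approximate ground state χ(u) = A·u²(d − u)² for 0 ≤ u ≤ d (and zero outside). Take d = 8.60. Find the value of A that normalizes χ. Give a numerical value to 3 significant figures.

We need A² ∫|f|² du = 1, taking the integral from 0 to d.
With χ = A·u²(d − u)², the integral evaluates to A²·[d^9/630].
Setting this equal to 1 gives A² = 1/(d^9/630).
Substituting d = 8.60 gives A² = 0.000002448, so A = 0.001565.

A ≈ 0.00156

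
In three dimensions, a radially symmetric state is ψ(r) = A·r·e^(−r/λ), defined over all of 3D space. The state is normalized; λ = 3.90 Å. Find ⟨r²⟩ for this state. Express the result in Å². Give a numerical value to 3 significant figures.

⟨r^2⟩ ≈ 114 Å^2

The expectation value is the |ψ|²-weighted average of r^2: ∫ r^2|ψ|² 4πr² dr.
Recall ∫₀^∞ r^m e^(−r/β) dr = m!·β^(m+1), the ratio of the moment integral to the normalization integral gives ⟨r²⟩ = 15·λ^2/2.
Putting λ = 3.90 gives 114.1.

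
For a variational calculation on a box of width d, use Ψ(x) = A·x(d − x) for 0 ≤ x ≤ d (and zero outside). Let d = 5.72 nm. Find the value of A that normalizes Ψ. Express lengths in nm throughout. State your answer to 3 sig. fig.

Normalization requires ∫|Ψ|² dx = 1, integrated from 0 to d.
Expanding the polynomial and integrating term by term, carrying out the integral gives A² · d^5/30.
So A² = (d^5/30)^(−1).
Plugging in d = 5.72 yields A = 0.07000.

A ≈ 0.0700 nm^(-5/2)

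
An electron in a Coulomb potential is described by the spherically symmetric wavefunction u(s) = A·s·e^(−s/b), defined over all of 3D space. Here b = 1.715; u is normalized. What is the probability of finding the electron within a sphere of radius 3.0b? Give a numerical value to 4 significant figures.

P = ∫ |u|² 4πs² ds over s ≤ 3.0b.
The full normalization integral is A²·[3·π·b^5] = 1, fixing A².
Let t = s/b; then A², 4π and the length scale all cancel, so P = ∫_{0}^{3.0} t^4·e^(-2·t) dt ÷ ∫_{0}^{∞} t^4·e^(-2·t) dt.
Using ∫ t^4·e^(-2·t) dt = -(t^4/2 + t^3 + 3·t^2/2 + 3·t/2 + 3/4)·e^(-2·t), the numerator is 3/4 - 345·e^(-6)/4 and the denominator is 3/4.
Taking the ratio yields P = 0.71494.

P ≈ 0.7149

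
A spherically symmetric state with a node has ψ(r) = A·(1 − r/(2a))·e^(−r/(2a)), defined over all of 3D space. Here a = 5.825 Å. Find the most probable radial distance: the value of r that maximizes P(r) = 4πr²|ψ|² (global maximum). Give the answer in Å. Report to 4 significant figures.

r ≈ 30.50 Å

Set d/dr [P(r) = 4πr²|ψ|²] = 0 and solve for r > 0.
Solving yields r = a·(√(5) + 3).
With a = 5.825, the most probable radial distance is 30.500 Å.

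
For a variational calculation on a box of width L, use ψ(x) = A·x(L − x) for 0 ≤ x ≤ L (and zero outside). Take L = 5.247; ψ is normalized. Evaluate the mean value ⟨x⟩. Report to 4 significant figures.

By definition ⟨x⟩ = ∫ x |ψ(x)|² dx.
Expanding the polynomial and integrating term by term, evaluating both integrals, ⟨x⟩ = L/2.
Putting L = 5.247 gives 2.6235.

⟨x⟩ ≈ 2.624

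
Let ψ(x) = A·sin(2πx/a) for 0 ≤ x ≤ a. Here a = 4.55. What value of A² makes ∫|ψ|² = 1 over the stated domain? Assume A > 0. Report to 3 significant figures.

The normalization condition is ∫|ψ|² dx = 1 from 0 to a.
Carrying out the integral gives A² · a/2.
So A² = (a/2)^(−1).
With a = 4.55: A² = 0.4396 and A = 0.6630.

A^2 ≈ 0.440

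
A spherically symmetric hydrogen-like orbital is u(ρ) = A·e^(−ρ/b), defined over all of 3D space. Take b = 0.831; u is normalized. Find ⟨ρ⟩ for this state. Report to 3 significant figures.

⟨ρ⟩ ≈ 1.25

The expectation value is the |u|²-weighted average of ρ: ∫ ρ|u|² 4πρ² dρ.
Using ∫₀^∞ ρⁿ e^(−αρ) dρ = n!/αⁿ⁺¹, evaluating both integrals, ⟨ρ⟩ = 3·b/2.
Putting b = 0.831 gives 1.247.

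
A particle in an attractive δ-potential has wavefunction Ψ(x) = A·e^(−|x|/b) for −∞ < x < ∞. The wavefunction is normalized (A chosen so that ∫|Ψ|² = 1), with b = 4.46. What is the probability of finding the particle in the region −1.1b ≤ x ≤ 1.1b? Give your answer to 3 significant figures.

The probability is P = ∫ |Ψ|² dx over [−1.1b, 1.1b].
Since A² = 1/(b), this is the region integral divided by the full normalization integral.
By symmetry take twice the x ≥ 0 contribution in numerator and denominator; the 2's cancel. In terms of u = x/b (A² and the length scale cancel between numerator and denominator), P = [∫_{0}^{1.1} e^(-2·u) du] / [∫_{0}^{∞} e^(-2·u) du].
Using ∫ e^(-2·u) du = -e^(-2·u)/2, the numerator is 1/2 - e^(-11/5)/2 and the denominator is 1/2.
Evaluating gives P = 0.8892.

P ≈ 0.889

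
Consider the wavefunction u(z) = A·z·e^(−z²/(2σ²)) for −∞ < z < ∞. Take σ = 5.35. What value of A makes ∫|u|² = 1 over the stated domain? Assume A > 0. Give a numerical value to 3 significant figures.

Require ∫ |u|² dz = 1 over the whole domain.
Differentiating ∫e^(−αz²) dz = √(π/α) under α to get the higher moments, the integral (without the A² prefactor) comes out to √(π)·σ^3/2.
Hence A² = 1/[√(π)·σ^3/2].
With σ = 5.35: A² = 0.007369 and A = 0.08584.

A ≈ 0.0858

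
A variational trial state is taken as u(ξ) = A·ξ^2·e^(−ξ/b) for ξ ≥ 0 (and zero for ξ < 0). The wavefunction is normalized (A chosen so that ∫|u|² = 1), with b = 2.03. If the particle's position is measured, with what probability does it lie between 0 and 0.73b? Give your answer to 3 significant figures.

P ≈ 0.0168

P = ∫_{0}^{0.73b} |u(ξ)|² dξ.
The normalization integral ∫|u|²dξ over the whole domain equals 3·b^5/4·A², and A² cancels in the ratio.
In terms of t = ξ/b (A² and the length scale cancel between numerator and denominator), P = [∫_{0}^{0.73} t^4·e^(-2·t) dt] / [∫_{0}^{∞} t^4·e^(-2·t) dt].
Using ∫ t^4·e^(-2·t) dt = -(t^4/2 + t^3 + 3·t^2/2 + 3·t/2 + 3/4)·e^(-2·t), the numerator is ≈ 0.012567 and the denominator is 3/4.
This works out to P = 0.01676.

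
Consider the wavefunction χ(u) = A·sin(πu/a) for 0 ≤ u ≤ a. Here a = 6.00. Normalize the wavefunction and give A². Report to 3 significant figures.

We need A² ∫|f|² du = 1, taking the integral from 0 to a.
The integral (without the A² prefactor) comes out to a/2.
Hence A² = 1/[a/2].
Plugging in a = 6.00 yields A = 0.5774.

A^2 ≈ 0.333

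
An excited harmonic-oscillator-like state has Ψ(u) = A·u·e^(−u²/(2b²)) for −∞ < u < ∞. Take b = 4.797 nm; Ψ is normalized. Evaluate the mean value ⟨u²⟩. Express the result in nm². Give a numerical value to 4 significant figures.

⟨u^2⟩ ≈ 34.52 nm^2

⟨u²⟩ = ∫ u^2 |Ψ|² du over the full domain.
The ratio of the moment integral to the normalization integral gives ⟨u²⟩ = 3·b^2/2.
With b = 4.797, ⟨u^2⟩ = 34.517.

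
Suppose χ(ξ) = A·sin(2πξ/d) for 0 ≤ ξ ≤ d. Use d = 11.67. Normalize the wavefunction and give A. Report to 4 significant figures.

A ≈ 0.4140

We need A² ∫|f|² dξ = 1, taking the integral from 0 to d.
With ∫₀^d sin²(nπξ/d) dξ = d/2, the integral (without the A² prefactor) comes out to d/2.
Hence A² = 1/[d/2].
With d = 11.67: A² = 0.17138 and A = 0.41398.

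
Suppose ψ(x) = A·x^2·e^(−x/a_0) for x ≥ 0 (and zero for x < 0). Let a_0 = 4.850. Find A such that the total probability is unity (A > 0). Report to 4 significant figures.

Require ∫ |ψ|² dx = 1 over the whole domain.
Using ∫₀^∞ xⁿ e^(−αx) dx = n!/αⁿ⁺¹, carrying out the integral gives A² · 3·a_0^5/4.
Setting this equal to 1 gives A² = 1/(3·a_0^5/4).
With a_0 = 4.850: A² = 0.00049686 and A = 0.022290.

A ≈ 0.02229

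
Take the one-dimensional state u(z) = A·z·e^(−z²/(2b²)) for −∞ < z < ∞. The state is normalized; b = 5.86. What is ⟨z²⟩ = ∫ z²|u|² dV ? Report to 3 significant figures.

⟨z^2⟩ ≈ 51.5

⟨z²⟩ = ∫ z^2 |u|² dz over the full domain.
Differentiating ∫e^(−αz²) dz = √(π/α) under α to get the higher moments, the ratio of the moment integral to the normalization integral gives ⟨z²⟩ = 3·b^2/2.
With b = 5.86, ⟨z^2⟩ = 51.51.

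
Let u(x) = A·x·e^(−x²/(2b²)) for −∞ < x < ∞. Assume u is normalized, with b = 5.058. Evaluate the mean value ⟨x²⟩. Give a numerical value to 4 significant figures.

⟨x^2⟩ ≈ 38.38

⟨x²⟩ = ∫ x^2 |u|² dx over the full domain.
Using the Gaussian integral ∫_{−∞}^{∞} e^(−αx²) dx = √(π/α), the ratio of the moment integral to the normalization integral gives ⟨x²⟩ = 3·b^2/2.
Putting b = 5.058 gives 38.375.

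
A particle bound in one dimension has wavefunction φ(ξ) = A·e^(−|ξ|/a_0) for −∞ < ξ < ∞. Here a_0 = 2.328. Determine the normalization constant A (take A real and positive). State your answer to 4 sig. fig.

A ≈ 0.6554

Normalization requires ∫|φ|² dξ = 1, integrated from −∞ to ∞.
With ∫₀^∞ ξ^0 e^(−αξ) dξ = 0!/α^1, with φ = A·e^(−|ξ|/a_0), the integral evaluates to A²·[a_0].
Hence A² = 1/[a_0].
With a_0 = 2.328: A² = 0.42955 and A = 0.65540.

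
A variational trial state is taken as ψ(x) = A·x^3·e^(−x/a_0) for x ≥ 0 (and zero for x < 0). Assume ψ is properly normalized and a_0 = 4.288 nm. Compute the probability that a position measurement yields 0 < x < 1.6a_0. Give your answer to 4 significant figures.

P ≈ 0.04462

|ψ|² is the probability density, so P = ∫_{0}^{1.6a_0} |ψ|² dx.
With A² fixed by ∫|ψ|² = 1, i.e. A² = (45·a_0^7/8)^(−1), substitute and integrate.
Substituting u = x/a_0, A² and the length scale cancel in the ratio: P = ∫_{0}^{1.6} u^6·e^(-2·u) du / ∫_{0}^{∞} u^6·e^(-2·u) du.
An antiderivative of u^6·e^(-2·u) is -(4·u^6 + 12·u^5 + 30·u^4 + 60·u^3 + 90·u^2 + 90·u + 45)·e^(-2·u)/8; evaluating from 0 to 1.6 gives ≈ 0.250982, while the full integral is 45/8.
Evaluating gives P = 0.044619.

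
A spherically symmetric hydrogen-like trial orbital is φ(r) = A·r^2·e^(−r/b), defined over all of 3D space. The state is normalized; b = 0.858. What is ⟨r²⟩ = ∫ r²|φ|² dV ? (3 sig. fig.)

⟨r^2⟩ ≈ 10.3

By definition ⟨r²⟩ = ∫ r^2 |φ(r)|² 4πr² dr.
Recall ∫₀^∞ r^m e^(−r/β) dr = m!·β^(m+1), since the A² factors cancel between numerator and denominator, ⟨r²⟩ = 14·b^2.
With b = 0.858, ⟨r^2⟩ = 10.31.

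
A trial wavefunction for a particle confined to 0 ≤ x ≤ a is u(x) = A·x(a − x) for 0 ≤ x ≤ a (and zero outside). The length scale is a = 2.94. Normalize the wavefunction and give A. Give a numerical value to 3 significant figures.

Normalization requires ∫|u|² dx = 1, integrated from 0 to a.
∫|u|² dx = A²·(a^5/30).
So A² = (a^5/30)^(−1).
With a = 2.94: A² = 0.1366 and A = 0.3696.

A ≈ 0.370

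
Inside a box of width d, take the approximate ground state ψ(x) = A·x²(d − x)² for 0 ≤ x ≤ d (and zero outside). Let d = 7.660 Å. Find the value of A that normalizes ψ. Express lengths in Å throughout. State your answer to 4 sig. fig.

The normalization condition is ∫|ψ|² dx = 1 from 0 to d.
Carrying out the integral gives A² · d^9/630.
Hence A² = 1/[d^9/630].
With d = 7.660: A² = 0.0000069388 and A = 0.0026342.

A ≈ 0.002634 Å^(-9/2)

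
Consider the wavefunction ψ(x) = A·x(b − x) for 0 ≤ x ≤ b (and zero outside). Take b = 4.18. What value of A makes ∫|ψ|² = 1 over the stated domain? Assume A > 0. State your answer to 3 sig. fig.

A ≈ 0.153

Normalization requires ∫|ψ|² dx = 1, integrated from 0 to b.
With ψ = A·x(b − x), the integral evaluates to A²·[b^5/30].
Plugging in b = 4.18 yields A = 0.1533.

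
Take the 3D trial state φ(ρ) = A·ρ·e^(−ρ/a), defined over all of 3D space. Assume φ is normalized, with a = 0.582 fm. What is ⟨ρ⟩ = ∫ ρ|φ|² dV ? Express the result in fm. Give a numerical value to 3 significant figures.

⟨ρ⟩ ≈ 1.46 fm

⟨ρ⟩ = ∫ ρ |φ|² 4πρ² dρ over the full domain.
Using ∫₀^∞ ρⁿ e^(−αρ) dρ = n!/αⁿ⁺¹, evaluating both integrals, ⟨ρ⟩ = 5·a/2.
Putting a = 0.582 gives 1.455.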